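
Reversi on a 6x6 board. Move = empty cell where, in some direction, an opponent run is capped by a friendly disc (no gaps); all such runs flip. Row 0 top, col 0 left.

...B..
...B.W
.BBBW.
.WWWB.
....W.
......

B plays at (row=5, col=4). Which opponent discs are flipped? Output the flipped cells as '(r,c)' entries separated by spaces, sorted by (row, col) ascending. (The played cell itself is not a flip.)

Answer: (4,4)

Derivation:
Dir NW: first cell '.' (not opp) -> no flip
Dir N: opp run (4,4) capped by B -> flip
Dir NE: first cell '.' (not opp) -> no flip
Dir W: first cell '.' (not opp) -> no flip
Dir E: first cell '.' (not opp) -> no flip
Dir SW: edge -> no flip
Dir S: edge -> no flip
Dir SE: edge -> no flip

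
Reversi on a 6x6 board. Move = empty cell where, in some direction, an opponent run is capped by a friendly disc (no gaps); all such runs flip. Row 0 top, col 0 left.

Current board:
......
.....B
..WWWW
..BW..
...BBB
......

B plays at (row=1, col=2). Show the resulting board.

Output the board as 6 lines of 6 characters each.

Answer: ......
..B..B
..BWWW
..BW..
...BBB
......

Derivation:
Place B at (1,2); scan 8 dirs for brackets.
Dir NW: first cell '.' (not opp) -> no flip
Dir N: first cell '.' (not opp) -> no flip
Dir NE: first cell '.' (not opp) -> no flip
Dir W: first cell '.' (not opp) -> no flip
Dir E: first cell '.' (not opp) -> no flip
Dir SW: first cell '.' (not opp) -> no flip
Dir S: opp run (2,2) capped by B -> flip
Dir SE: opp run (2,3), next='.' -> no flip
All flips: (2,2)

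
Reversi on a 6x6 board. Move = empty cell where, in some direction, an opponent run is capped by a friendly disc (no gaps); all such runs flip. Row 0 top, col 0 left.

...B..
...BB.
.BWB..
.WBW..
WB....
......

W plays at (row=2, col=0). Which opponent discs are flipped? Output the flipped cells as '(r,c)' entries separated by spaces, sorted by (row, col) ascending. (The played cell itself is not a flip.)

Dir NW: edge -> no flip
Dir N: first cell '.' (not opp) -> no flip
Dir NE: first cell '.' (not opp) -> no flip
Dir W: edge -> no flip
Dir E: opp run (2,1) capped by W -> flip
Dir SW: edge -> no flip
Dir S: first cell '.' (not opp) -> no flip
Dir SE: first cell 'W' (not opp) -> no flip

Answer: (2,1)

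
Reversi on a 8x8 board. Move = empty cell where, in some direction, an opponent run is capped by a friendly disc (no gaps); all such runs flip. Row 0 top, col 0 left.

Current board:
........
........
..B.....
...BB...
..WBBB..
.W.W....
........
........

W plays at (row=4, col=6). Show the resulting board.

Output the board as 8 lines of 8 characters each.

Place W at (4,6); scan 8 dirs for brackets.
Dir NW: first cell '.' (not opp) -> no flip
Dir N: first cell '.' (not opp) -> no flip
Dir NE: first cell '.' (not opp) -> no flip
Dir W: opp run (4,5) (4,4) (4,3) capped by W -> flip
Dir E: first cell '.' (not opp) -> no flip
Dir SW: first cell '.' (not opp) -> no flip
Dir S: first cell '.' (not opp) -> no flip
Dir SE: first cell '.' (not opp) -> no flip
All flips: (4,3) (4,4) (4,5)

Answer: ........
........
..B.....
...BB...
..WWWWW.
.W.W....
........
........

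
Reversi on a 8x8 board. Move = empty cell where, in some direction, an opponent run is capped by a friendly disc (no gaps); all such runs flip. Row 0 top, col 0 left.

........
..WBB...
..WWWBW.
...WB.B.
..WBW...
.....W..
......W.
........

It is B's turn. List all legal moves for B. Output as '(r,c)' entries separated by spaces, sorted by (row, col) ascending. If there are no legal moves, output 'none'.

(0,1): flips 2 -> legal
(0,2): no bracket -> illegal
(0,3): no bracket -> illegal
(1,1): flips 1 -> legal
(1,5): no bracket -> illegal
(1,6): flips 1 -> legal
(1,7): no bracket -> illegal
(2,1): flips 3 -> legal
(2,7): flips 1 -> legal
(3,1): flips 1 -> legal
(3,2): flips 2 -> legal
(3,5): flips 1 -> legal
(3,7): no bracket -> illegal
(4,1): flips 1 -> legal
(4,5): flips 1 -> legal
(4,6): no bracket -> illegal
(5,1): no bracket -> illegal
(5,2): no bracket -> illegal
(5,3): no bracket -> illegal
(5,4): flips 1 -> legal
(5,6): no bracket -> illegal
(5,7): no bracket -> illegal
(6,4): no bracket -> illegal
(6,5): no bracket -> illegal
(6,7): no bracket -> illegal
(7,5): no bracket -> illegal
(7,6): no bracket -> illegal
(7,7): no bracket -> illegal

Answer: (0,1) (1,1) (1,6) (2,1) (2,7) (3,1) (3,2) (3,5) (4,1) (4,5) (5,4)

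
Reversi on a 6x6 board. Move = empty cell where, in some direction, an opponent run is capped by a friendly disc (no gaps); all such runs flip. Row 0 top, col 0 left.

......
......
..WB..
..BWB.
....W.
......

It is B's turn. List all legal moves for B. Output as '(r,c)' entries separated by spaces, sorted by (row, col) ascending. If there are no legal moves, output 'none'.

(1,1): no bracket -> illegal
(1,2): flips 1 -> legal
(1,3): no bracket -> illegal
(2,1): flips 1 -> legal
(2,4): no bracket -> illegal
(3,1): no bracket -> illegal
(3,5): no bracket -> illegal
(4,2): no bracket -> illegal
(4,3): flips 1 -> legal
(4,5): no bracket -> illegal
(5,3): no bracket -> illegal
(5,4): flips 1 -> legal
(5,5): no bracket -> illegal

Answer: (1,2) (2,1) (4,3) (5,4)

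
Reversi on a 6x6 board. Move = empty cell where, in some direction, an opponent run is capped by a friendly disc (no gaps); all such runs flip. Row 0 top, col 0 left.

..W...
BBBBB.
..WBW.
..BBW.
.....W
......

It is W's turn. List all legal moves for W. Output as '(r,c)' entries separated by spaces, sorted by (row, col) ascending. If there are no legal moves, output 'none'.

(0,0): flips 1 -> legal
(0,1): flips 2 -> legal
(0,3): no bracket -> illegal
(0,4): flips 2 -> legal
(0,5): no bracket -> illegal
(1,5): no bracket -> illegal
(2,0): flips 1 -> legal
(2,1): no bracket -> illegal
(2,5): no bracket -> illegal
(3,1): flips 2 -> legal
(4,1): no bracket -> illegal
(4,2): flips 2 -> legal
(4,3): no bracket -> illegal
(4,4): flips 1 -> legal

Answer: (0,0) (0,1) (0,4) (2,0) (3,1) (4,2) (4,4)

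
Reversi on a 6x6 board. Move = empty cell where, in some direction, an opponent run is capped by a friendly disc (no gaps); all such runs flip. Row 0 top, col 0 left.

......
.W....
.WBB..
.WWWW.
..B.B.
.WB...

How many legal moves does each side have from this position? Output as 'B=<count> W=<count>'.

Answer: B=8 W=7

Derivation:
-- B to move --
(0,0): flips 1 -> legal
(0,1): no bracket -> illegal
(0,2): no bracket -> illegal
(1,0): no bracket -> illegal
(1,2): no bracket -> illegal
(2,0): flips 2 -> legal
(2,4): flips 2 -> legal
(2,5): no bracket -> illegal
(3,0): no bracket -> illegal
(3,5): no bracket -> illegal
(4,0): flips 1 -> legal
(4,1): flips 1 -> legal
(4,3): flips 1 -> legal
(4,5): flips 1 -> legal
(5,0): flips 1 -> legal
B mobility = 8
-- W to move --
(1,2): flips 2 -> legal
(1,3): flips 2 -> legal
(1,4): flips 1 -> legal
(2,4): flips 2 -> legal
(3,5): no bracket -> illegal
(4,1): no bracket -> illegal
(4,3): no bracket -> illegal
(4,5): no bracket -> illegal
(5,3): flips 2 -> legal
(5,4): flips 1 -> legal
(5,5): flips 1 -> legal
W mobility = 7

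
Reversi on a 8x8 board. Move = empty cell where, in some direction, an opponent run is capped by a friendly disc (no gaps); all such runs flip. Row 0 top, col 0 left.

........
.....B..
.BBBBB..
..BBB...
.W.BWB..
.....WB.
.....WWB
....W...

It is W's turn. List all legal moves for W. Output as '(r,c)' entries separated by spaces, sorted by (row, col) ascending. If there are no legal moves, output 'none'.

(0,4): no bracket -> illegal
(0,5): no bracket -> illegal
(0,6): no bracket -> illegal
(1,0): no bracket -> illegal
(1,1): flips 2 -> legal
(1,2): no bracket -> illegal
(1,3): no bracket -> illegal
(1,4): flips 4 -> legal
(1,6): no bracket -> illegal
(2,0): no bracket -> illegal
(2,6): no bracket -> illegal
(3,0): no bracket -> illegal
(3,1): no bracket -> illegal
(3,5): flips 1 -> legal
(3,6): no bracket -> illegal
(4,2): flips 1 -> legal
(4,6): flips 2 -> legal
(4,7): flips 1 -> legal
(5,2): no bracket -> illegal
(5,3): no bracket -> illegal
(5,4): no bracket -> illegal
(5,7): flips 1 -> legal
(7,6): no bracket -> illegal
(7,7): no bracket -> illegal

Answer: (1,1) (1,4) (3,5) (4,2) (4,6) (4,7) (5,7)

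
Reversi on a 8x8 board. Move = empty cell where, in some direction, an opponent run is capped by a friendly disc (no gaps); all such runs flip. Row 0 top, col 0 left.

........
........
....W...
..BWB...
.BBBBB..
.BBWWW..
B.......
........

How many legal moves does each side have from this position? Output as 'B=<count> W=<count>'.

Answer: B=10 W=5

Derivation:
-- B to move --
(1,3): no bracket -> illegal
(1,4): flips 1 -> legal
(1,5): flips 2 -> legal
(2,2): flips 1 -> legal
(2,3): flips 1 -> legal
(2,5): no bracket -> illegal
(3,5): no bracket -> illegal
(4,6): no bracket -> illegal
(5,6): flips 3 -> legal
(6,2): flips 1 -> legal
(6,3): flips 2 -> legal
(6,4): flips 2 -> legal
(6,5): flips 2 -> legal
(6,6): flips 1 -> legal
B mobility = 10
-- W to move --
(2,1): flips 2 -> legal
(2,2): no bracket -> illegal
(2,3): no bracket -> illegal
(2,5): no bracket -> illegal
(3,0): no bracket -> illegal
(3,1): flips 2 -> legal
(3,5): flips 3 -> legal
(3,6): flips 1 -> legal
(4,0): no bracket -> illegal
(4,6): no bracket -> illegal
(5,0): flips 2 -> legal
(5,6): no bracket -> illegal
(6,1): no bracket -> illegal
(6,2): no bracket -> illegal
(6,3): no bracket -> illegal
(7,0): no bracket -> illegal
(7,1): no bracket -> illegal
W mobility = 5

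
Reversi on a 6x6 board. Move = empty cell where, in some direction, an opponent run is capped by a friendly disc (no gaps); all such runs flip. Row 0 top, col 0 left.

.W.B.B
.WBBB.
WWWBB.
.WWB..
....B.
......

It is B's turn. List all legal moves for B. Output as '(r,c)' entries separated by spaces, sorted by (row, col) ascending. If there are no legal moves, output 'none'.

(0,0): flips 2 -> legal
(0,2): no bracket -> illegal
(1,0): flips 1 -> legal
(3,0): flips 3 -> legal
(4,0): flips 2 -> legal
(4,1): flips 1 -> legal
(4,2): flips 2 -> legal
(4,3): no bracket -> illegal

Answer: (0,0) (1,0) (3,0) (4,0) (4,1) (4,2)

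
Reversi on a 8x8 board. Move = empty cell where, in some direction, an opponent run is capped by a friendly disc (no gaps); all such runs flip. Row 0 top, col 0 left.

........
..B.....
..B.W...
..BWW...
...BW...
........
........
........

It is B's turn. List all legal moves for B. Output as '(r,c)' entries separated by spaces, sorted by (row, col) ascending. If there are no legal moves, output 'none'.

Answer: (2,3) (2,5) (3,5) (4,5) (5,5)

Derivation:
(1,3): no bracket -> illegal
(1,4): no bracket -> illegal
(1,5): no bracket -> illegal
(2,3): flips 1 -> legal
(2,5): flips 1 -> legal
(3,5): flips 2 -> legal
(4,2): no bracket -> illegal
(4,5): flips 1 -> legal
(5,3): no bracket -> illegal
(5,4): no bracket -> illegal
(5,5): flips 2 -> legal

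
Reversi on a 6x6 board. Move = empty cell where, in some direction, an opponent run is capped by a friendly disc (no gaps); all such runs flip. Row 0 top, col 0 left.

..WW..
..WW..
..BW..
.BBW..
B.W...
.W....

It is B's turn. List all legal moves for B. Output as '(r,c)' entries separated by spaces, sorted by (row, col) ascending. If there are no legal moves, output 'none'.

(0,1): no bracket -> illegal
(0,4): flips 1 -> legal
(1,1): no bracket -> illegal
(1,4): flips 1 -> legal
(2,1): no bracket -> illegal
(2,4): flips 1 -> legal
(3,4): flips 1 -> legal
(4,1): no bracket -> illegal
(4,3): no bracket -> illegal
(4,4): flips 1 -> legal
(5,0): no bracket -> illegal
(5,2): flips 1 -> legal
(5,3): flips 1 -> legal

Answer: (0,4) (1,4) (2,4) (3,4) (4,4) (5,2) (5,3)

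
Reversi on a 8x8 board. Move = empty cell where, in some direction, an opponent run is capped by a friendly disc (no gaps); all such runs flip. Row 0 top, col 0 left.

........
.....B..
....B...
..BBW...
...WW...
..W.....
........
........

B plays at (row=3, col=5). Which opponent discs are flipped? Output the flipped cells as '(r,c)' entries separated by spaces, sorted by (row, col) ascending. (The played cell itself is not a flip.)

Answer: (3,4)

Derivation:
Dir NW: first cell 'B' (not opp) -> no flip
Dir N: first cell '.' (not opp) -> no flip
Dir NE: first cell '.' (not opp) -> no flip
Dir W: opp run (3,4) capped by B -> flip
Dir E: first cell '.' (not opp) -> no flip
Dir SW: opp run (4,4), next='.' -> no flip
Dir S: first cell '.' (not opp) -> no flip
Dir SE: first cell '.' (not opp) -> no flip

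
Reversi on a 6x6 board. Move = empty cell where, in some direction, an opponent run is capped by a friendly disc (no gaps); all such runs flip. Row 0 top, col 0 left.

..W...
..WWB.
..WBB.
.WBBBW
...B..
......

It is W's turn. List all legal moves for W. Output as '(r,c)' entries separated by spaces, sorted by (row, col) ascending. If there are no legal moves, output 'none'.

Answer: (1,5) (2,5) (4,2) (4,4) (4,5) (5,3)

Derivation:
(0,3): no bracket -> illegal
(0,4): no bracket -> illegal
(0,5): no bracket -> illegal
(1,5): flips 1 -> legal
(2,1): no bracket -> illegal
(2,5): flips 2 -> legal
(4,1): no bracket -> illegal
(4,2): flips 1 -> legal
(4,4): flips 1 -> legal
(4,5): flips 2 -> legal
(5,2): no bracket -> illegal
(5,3): flips 3 -> legal
(5,4): no bracket -> illegal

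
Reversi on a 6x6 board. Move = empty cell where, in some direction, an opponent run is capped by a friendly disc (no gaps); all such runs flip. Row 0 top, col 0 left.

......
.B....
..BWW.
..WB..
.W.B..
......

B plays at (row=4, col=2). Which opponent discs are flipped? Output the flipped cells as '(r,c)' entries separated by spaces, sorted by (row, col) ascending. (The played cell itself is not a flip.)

Dir NW: first cell '.' (not opp) -> no flip
Dir N: opp run (3,2) capped by B -> flip
Dir NE: first cell 'B' (not opp) -> no flip
Dir W: opp run (4,1), next='.' -> no flip
Dir E: first cell 'B' (not opp) -> no flip
Dir SW: first cell '.' (not opp) -> no flip
Dir S: first cell '.' (not opp) -> no flip
Dir SE: first cell '.' (not opp) -> no flip

Answer: (3,2)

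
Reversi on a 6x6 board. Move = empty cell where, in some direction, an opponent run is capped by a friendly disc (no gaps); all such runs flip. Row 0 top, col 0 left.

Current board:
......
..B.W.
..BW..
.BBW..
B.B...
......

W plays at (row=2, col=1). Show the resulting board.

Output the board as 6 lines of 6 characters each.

Place W at (2,1); scan 8 dirs for brackets.
Dir NW: first cell '.' (not opp) -> no flip
Dir N: first cell '.' (not opp) -> no flip
Dir NE: opp run (1,2), next='.' -> no flip
Dir W: first cell '.' (not opp) -> no flip
Dir E: opp run (2,2) capped by W -> flip
Dir SW: first cell '.' (not opp) -> no flip
Dir S: opp run (3,1), next='.' -> no flip
Dir SE: opp run (3,2), next='.' -> no flip
All flips: (2,2)

Answer: ......
..B.W.
.WWW..
.BBW..
B.B...
......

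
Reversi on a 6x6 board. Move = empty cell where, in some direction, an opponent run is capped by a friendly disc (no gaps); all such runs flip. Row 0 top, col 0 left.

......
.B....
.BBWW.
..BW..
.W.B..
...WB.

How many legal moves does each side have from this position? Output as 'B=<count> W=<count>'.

-- B to move --
(1,2): no bracket -> illegal
(1,3): flips 2 -> legal
(1,4): flips 1 -> legal
(1,5): no bracket -> illegal
(2,5): flips 2 -> legal
(3,0): no bracket -> illegal
(3,1): no bracket -> illegal
(3,4): flips 1 -> legal
(3,5): no bracket -> illegal
(4,0): no bracket -> illegal
(4,2): no bracket -> illegal
(4,4): flips 1 -> legal
(5,0): flips 1 -> legal
(5,1): no bracket -> illegal
(5,2): flips 1 -> legal
B mobility = 7
-- W to move --
(0,0): flips 2 -> legal
(0,1): no bracket -> illegal
(0,2): no bracket -> illegal
(1,0): no bracket -> illegal
(1,2): no bracket -> illegal
(1,3): no bracket -> illegal
(2,0): flips 2 -> legal
(3,0): no bracket -> illegal
(3,1): flips 1 -> legal
(3,4): no bracket -> illegal
(4,2): no bracket -> illegal
(4,4): no bracket -> illegal
(4,5): no bracket -> illegal
(5,2): no bracket -> illegal
(5,5): flips 1 -> legal
W mobility = 4

Answer: B=7 W=4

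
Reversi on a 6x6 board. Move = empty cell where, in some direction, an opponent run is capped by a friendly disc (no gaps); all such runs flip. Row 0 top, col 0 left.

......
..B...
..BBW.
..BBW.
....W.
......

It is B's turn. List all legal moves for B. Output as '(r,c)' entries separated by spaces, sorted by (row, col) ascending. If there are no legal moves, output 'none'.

Answer: (1,5) (2,5) (3,5) (4,5) (5,5)

Derivation:
(1,3): no bracket -> illegal
(1,4): no bracket -> illegal
(1,5): flips 1 -> legal
(2,5): flips 1 -> legal
(3,5): flips 1 -> legal
(4,3): no bracket -> illegal
(4,5): flips 1 -> legal
(5,3): no bracket -> illegal
(5,4): no bracket -> illegal
(5,5): flips 1 -> legal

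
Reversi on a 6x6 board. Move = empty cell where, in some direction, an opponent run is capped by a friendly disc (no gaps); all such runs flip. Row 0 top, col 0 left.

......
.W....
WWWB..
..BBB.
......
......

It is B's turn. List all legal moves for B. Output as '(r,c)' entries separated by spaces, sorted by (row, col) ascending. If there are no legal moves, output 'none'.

Answer: (0,0) (1,0) (1,2)

Derivation:
(0,0): flips 2 -> legal
(0,1): no bracket -> illegal
(0,2): no bracket -> illegal
(1,0): flips 1 -> legal
(1,2): flips 1 -> legal
(1,3): no bracket -> illegal
(3,0): no bracket -> illegal
(3,1): no bracket -> illegal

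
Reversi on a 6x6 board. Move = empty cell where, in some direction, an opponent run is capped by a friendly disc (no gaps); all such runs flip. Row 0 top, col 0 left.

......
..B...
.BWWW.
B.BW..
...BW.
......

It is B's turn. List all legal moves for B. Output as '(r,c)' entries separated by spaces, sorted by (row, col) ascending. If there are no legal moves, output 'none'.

Answer: (1,3) (1,4) (2,5) (3,4) (4,5)

Derivation:
(1,1): no bracket -> illegal
(1,3): flips 2 -> legal
(1,4): flips 1 -> legal
(1,5): no bracket -> illegal
(2,5): flips 3 -> legal
(3,1): no bracket -> illegal
(3,4): flips 2 -> legal
(3,5): no bracket -> illegal
(4,2): no bracket -> illegal
(4,5): flips 1 -> legal
(5,3): no bracket -> illegal
(5,4): no bracket -> illegal
(5,5): no bracket -> illegal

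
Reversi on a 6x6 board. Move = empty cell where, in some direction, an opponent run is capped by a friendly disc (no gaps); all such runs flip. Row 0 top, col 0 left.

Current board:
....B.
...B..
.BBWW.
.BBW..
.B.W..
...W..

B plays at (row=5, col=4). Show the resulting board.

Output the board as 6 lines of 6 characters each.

Place B at (5,4); scan 8 dirs for brackets.
Dir NW: opp run (4,3) capped by B -> flip
Dir N: first cell '.' (not opp) -> no flip
Dir NE: first cell '.' (not opp) -> no flip
Dir W: opp run (5,3), next='.' -> no flip
Dir E: first cell '.' (not opp) -> no flip
Dir SW: edge -> no flip
Dir S: edge -> no flip
Dir SE: edge -> no flip
All flips: (4,3)

Answer: ....B.
...B..
.BBWW.
.BBW..
.B.B..
...WB.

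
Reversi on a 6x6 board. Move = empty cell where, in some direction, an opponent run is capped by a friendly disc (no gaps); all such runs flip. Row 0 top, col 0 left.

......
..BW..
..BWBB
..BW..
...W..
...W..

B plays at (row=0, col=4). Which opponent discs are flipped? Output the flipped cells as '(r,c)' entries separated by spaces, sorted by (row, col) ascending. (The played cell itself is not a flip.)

Answer: (1,3)

Derivation:
Dir NW: edge -> no flip
Dir N: edge -> no flip
Dir NE: edge -> no flip
Dir W: first cell '.' (not opp) -> no flip
Dir E: first cell '.' (not opp) -> no flip
Dir SW: opp run (1,3) capped by B -> flip
Dir S: first cell '.' (not opp) -> no flip
Dir SE: first cell '.' (not opp) -> no flip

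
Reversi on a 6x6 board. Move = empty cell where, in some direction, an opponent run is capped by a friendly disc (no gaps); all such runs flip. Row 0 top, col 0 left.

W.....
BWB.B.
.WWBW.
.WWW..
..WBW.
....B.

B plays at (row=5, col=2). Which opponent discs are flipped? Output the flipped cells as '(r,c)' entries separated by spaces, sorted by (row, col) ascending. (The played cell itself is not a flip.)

Answer: (2,2) (3,2) (4,2)

Derivation:
Dir NW: first cell '.' (not opp) -> no flip
Dir N: opp run (4,2) (3,2) (2,2) capped by B -> flip
Dir NE: first cell 'B' (not opp) -> no flip
Dir W: first cell '.' (not opp) -> no flip
Dir E: first cell '.' (not opp) -> no flip
Dir SW: edge -> no flip
Dir S: edge -> no flip
Dir SE: edge -> no flip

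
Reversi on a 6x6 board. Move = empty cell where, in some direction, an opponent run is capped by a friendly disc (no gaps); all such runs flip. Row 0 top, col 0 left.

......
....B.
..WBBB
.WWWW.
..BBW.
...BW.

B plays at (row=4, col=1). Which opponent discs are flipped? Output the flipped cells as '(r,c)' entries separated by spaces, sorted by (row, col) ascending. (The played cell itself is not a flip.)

Dir NW: first cell '.' (not opp) -> no flip
Dir N: opp run (3,1), next='.' -> no flip
Dir NE: opp run (3,2) capped by B -> flip
Dir W: first cell '.' (not opp) -> no flip
Dir E: first cell 'B' (not opp) -> no flip
Dir SW: first cell '.' (not opp) -> no flip
Dir S: first cell '.' (not opp) -> no flip
Dir SE: first cell '.' (not opp) -> no flip

Answer: (3,2)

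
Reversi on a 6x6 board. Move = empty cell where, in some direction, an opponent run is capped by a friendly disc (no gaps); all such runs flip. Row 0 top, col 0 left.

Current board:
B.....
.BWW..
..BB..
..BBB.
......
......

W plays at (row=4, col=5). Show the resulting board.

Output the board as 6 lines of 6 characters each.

Place W at (4,5); scan 8 dirs for brackets.
Dir NW: opp run (3,4) (2,3) capped by W -> flip
Dir N: first cell '.' (not opp) -> no flip
Dir NE: edge -> no flip
Dir W: first cell '.' (not opp) -> no flip
Dir E: edge -> no flip
Dir SW: first cell '.' (not opp) -> no flip
Dir S: first cell '.' (not opp) -> no flip
Dir SE: edge -> no flip
All flips: (2,3) (3,4)

Answer: B.....
.BWW..
..BW..
..BBW.
.....W
......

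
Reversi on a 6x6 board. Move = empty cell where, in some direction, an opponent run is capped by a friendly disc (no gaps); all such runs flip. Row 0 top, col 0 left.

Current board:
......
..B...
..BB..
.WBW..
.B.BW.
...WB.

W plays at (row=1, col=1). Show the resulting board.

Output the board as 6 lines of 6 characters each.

Place W at (1,1); scan 8 dirs for brackets.
Dir NW: first cell '.' (not opp) -> no flip
Dir N: first cell '.' (not opp) -> no flip
Dir NE: first cell '.' (not opp) -> no flip
Dir W: first cell '.' (not opp) -> no flip
Dir E: opp run (1,2), next='.' -> no flip
Dir SW: first cell '.' (not opp) -> no flip
Dir S: first cell '.' (not opp) -> no flip
Dir SE: opp run (2,2) capped by W -> flip
All flips: (2,2)

Answer: ......
.WB...
..WB..
.WBW..
.B.BW.
...WB.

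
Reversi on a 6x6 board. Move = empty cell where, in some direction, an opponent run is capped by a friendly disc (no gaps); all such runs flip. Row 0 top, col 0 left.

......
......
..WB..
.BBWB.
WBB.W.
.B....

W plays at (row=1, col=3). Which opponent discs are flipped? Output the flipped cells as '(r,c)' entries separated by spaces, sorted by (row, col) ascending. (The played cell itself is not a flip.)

Answer: (2,3)

Derivation:
Dir NW: first cell '.' (not opp) -> no flip
Dir N: first cell '.' (not opp) -> no flip
Dir NE: first cell '.' (not opp) -> no flip
Dir W: first cell '.' (not opp) -> no flip
Dir E: first cell '.' (not opp) -> no flip
Dir SW: first cell 'W' (not opp) -> no flip
Dir S: opp run (2,3) capped by W -> flip
Dir SE: first cell '.' (not opp) -> no flip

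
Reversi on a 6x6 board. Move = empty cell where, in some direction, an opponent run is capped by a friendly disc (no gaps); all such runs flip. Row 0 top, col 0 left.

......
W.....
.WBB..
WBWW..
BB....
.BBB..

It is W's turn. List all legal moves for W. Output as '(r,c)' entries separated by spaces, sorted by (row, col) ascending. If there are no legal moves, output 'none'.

(1,1): flips 1 -> legal
(1,2): flips 1 -> legal
(1,3): flips 1 -> legal
(1,4): flips 1 -> legal
(2,0): no bracket -> illegal
(2,4): flips 2 -> legal
(3,4): no bracket -> illegal
(4,2): no bracket -> illegal
(4,3): no bracket -> illegal
(4,4): no bracket -> illegal
(5,0): flips 2 -> legal
(5,4): no bracket -> illegal

Answer: (1,1) (1,2) (1,3) (1,4) (2,4) (5,0)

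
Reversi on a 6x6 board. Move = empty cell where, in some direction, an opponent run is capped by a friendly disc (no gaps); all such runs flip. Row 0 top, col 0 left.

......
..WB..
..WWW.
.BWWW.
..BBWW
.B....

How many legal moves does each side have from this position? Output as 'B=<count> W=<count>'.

Answer: B=6 W=10

Derivation:
-- B to move --
(0,1): no bracket -> illegal
(0,2): flips 3 -> legal
(0,3): no bracket -> illegal
(1,1): flips 1 -> legal
(1,4): no bracket -> illegal
(1,5): flips 2 -> legal
(2,1): flips 1 -> legal
(2,5): flips 1 -> legal
(3,5): flips 4 -> legal
(4,1): no bracket -> illegal
(5,3): no bracket -> illegal
(5,4): no bracket -> illegal
(5,5): no bracket -> illegal
B mobility = 6
-- W to move --
(0,2): flips 1 -> legal
(0,3): flips 1 -> legal
(0,4): flips 1 -> legal
(1,4): flips 1 -> legal
(2,0): no bracket -> illegal
(2,1): no bracket -> illegal
(3,0): flips 1 -> legal
(4,0): flips 1 -> legal
(4,1): flips 2 -> legal
(5,0): no bracket -> illegal
(5,2): flips 2 -> legal
(5,3): flips 1 -> legal
(5,4): flips 1 -> legal
W mobility = 10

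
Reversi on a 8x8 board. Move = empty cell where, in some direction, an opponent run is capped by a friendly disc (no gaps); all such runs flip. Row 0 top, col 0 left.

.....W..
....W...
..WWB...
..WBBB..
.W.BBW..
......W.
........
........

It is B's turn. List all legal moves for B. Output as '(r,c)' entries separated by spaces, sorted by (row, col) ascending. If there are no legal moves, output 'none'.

(0,3): no bracket -> illegal
(0,4): flips 1 -> legal
(0,6): no bracket -> illegal
(1,1): flips 1 -> legal
(1,2): flips 1 -> legal
(1,3): flips 1 -> legal
(1,5): no bracket -> illegal
(1,6): no bracket -> illegal
(2,1): flips 3 -> legal
(2,5): no bracket -> illegal
(3,0): no bracket -> illegal
(3,1): flips 1 -> legal
(3,6): no bracket -> illegal
(4,0): no bracket -> illegal
(4,2): no bracket -> illegal
(4,6): flips 1 -> legal
(4,7): no bracket -> illegal
(5,0): no bracket -> illegal
(5,1): no bracket -> illegal
(5,2): no bracket -> illegal
(5,4): no bracket -> illegal
(5,5): flips 1 -> legal
(5,7): no bracket -> illegal
(6,5): no bracket -> illegal
(6,6): no bracket -> illegal
(6,7): flips 2 -> legal

Answer: (0,4) (1,1) (1,2) (1,3) (2,1) (3,1) (4,6) (5,5) (6,7)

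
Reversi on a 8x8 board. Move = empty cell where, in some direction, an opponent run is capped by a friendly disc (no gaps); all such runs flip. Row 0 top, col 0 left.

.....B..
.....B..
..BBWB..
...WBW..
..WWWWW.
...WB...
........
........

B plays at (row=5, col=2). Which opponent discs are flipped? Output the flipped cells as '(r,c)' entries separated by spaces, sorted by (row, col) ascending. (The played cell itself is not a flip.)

Answer: (4,3) (5,3)

Derivation:
Dir NW: first cell '.' (not opp) -> no flip
Dir N: opp run (4,2), next='.' -> no flip
Dir NE: opp run (4,3) capped by B -> flip
Dir W: first cell '.' (not opp) -> no flip
Dir E: opp run (5,3) capped by B -> flip
Dir SW: first cell '.' (not opp) -> no flip
Dir S: first cell '.' (not opp) -> no flip
Dir SE: first cell '.' (not opp) -> no flip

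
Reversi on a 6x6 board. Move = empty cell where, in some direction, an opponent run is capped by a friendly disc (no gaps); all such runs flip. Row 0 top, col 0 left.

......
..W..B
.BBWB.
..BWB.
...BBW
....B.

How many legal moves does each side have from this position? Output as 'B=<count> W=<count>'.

-- B to move --
(0,1): flips 2 -> legal
(0,2): flips 1 -> legal
(0,3): flips 1 -> legal
(1,1): no bracket -> illegal
(1,3): flips 2 -> legal
(1,4): flips 1 -> legal
(3,5): no bracket -> illegal
(4,2): flips 1 -> legal
(5,5): no bracket -> illegal
B mobility = 6
-- W to move --
(0,4): no bracket -> illegal
(0,5): no bracket -> illegal
(1,0): no bracket -> illegal
(1,1): flips 1 -> legal
(1,3): no bracket -> illegal
(1,4): no bracket -> illegal
(2,0): flips 2 -> legal
(2,5): flips 1 -> legal
(3,0): flips 1 -> legal
(3,1): flips 1 -> legal
(3,5): flips 1 -> legal
(4,1): flips 1 -> legal
(4,2): flips 4 -> legal
(5,2): no bracket -> illegal
(5,3): flips 1 -> legal
(5,5): flips 1 -> legal
W mobility = 10

Answer: B=6 W=10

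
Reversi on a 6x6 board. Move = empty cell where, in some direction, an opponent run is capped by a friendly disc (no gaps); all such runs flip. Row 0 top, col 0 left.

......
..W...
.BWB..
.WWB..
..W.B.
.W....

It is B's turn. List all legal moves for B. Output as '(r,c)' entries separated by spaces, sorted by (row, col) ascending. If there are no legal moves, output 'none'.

Answer: (0,1) (0,3) (1,1) (3,0) (4,1) (4,3)

Derivation:
(0,1): flips 1 -> legal
(0,2): no bracket -> illegal
(0,3): flips 1 -> legal
(1,1): flips 1 -> legal
(1,3): no bracket -> illegal
(2,0): no bracket -> illegal
(3,0): flips 2 -> legal
(4,0): no bracket -> illegal
(4,1): flips 2 -> legal
(4,3): flips 1 -> legal
(5,0): no bracket -> illegal
(5,2): no bracket -> illegal
(5,3): no bracket -> illegal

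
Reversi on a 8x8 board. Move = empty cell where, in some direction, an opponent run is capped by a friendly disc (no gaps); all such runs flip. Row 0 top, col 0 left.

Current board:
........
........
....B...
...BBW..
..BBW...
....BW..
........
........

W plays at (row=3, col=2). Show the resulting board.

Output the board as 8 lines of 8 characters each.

Place W at (3,2); scan 8 dirs for brackets.
Dir NW: first cell '.' (not opp) -> no flip
Dir N: first cell '.' (not opp) -> no flip
Dir NE: first cell '.' (not opp) -> no flip
Dir W: first cell '.' (not opp) -> no flip
Dir E: opp run (3,3) (3,4) capped by W -> flip
Dir SW: first cell '.' (not opp) -> no flip
Dir S: opp run (4,2), next='.' -> no flip
Dir SE: opp run (4,3) (5,4), next='.' -> no flip
All flips: (3,3) (3,4)

Answer: ........
........
....B...
..WWWW..
..BBW...
....BW..
........
........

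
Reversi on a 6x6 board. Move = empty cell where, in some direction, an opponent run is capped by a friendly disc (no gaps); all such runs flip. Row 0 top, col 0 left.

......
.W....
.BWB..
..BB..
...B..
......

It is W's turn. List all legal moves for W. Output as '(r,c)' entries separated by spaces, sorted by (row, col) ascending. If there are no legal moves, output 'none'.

Answer: (2,0) (2,4) (3,1) (4,2) (4,4)

Derivation:
(1,0): no bracket -> illegal
(1,2): no bracket -> illegal
(1,3): no bracket -> illegal
(1,4): no bracket -> illegal
(2,0): flips 1 -> legal
(2,4): flips 1 -> legal
(3,0): no bracket -> illegal
(3,1): flips 1 -> legal
(3,4): no bracket -> illegal
(4,1): no bracket -> illegal
(4,2): flips 1 -> legal
(4,4): flips 1 -> legal
(5,2): no bracket -> illegal
(5,3): no bracket -> illegal
(5,4): no bracket -> illegal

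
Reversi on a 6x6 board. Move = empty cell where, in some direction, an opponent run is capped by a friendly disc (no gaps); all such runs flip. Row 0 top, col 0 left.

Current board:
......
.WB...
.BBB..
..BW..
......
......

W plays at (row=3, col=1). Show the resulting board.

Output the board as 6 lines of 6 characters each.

Answer: ......
.WB...
.WBB..
.WWW..
......
......

Derivation:
Place W at (3,1); scan 8 dirs for brackets.
Dir NW: first cell '.' (not opp) -> no flip
Dir N: opp run (2,1) capped by W -> flip
Dir NE: opp run (2,2), next='.' -> no flip
Dir W: first cell '.' (not opp) -> no flip
Dir E: opp run (3,2) capped by W -> flip
Dir SW: first cell '.' (not opp) -> no flip
Dir S: first cell '.' (not opp) -> no flip
Dir SE: first cell '.' (not opp) -> no flip
All flips: (2,1) (3,2)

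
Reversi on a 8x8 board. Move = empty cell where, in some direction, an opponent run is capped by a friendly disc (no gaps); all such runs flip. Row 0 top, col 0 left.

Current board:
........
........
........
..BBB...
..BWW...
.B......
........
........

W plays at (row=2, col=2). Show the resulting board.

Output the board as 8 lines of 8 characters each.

Place W at (2,2); scan 8 dirs for brackets.
Dir NW: first cell '.' (not opp) -> no flip
Dir N: first cell '.' (not opp) -> no flip
Dir NE: first cell '.' (not opp) -> no flip
Dir W: first cell '.' (not opp) -> no flip
Dir E: first cell '.' (not opp) -> no flip
Dir SW: first cell '.' (not opp) -> no flip
Dir S: opp run (3,2) (4,2), next='.' -> no flip
Dir SE: opp run (3,3) capped by W -> flip
All flips: (3,3)

Answer: ........
........
..W.....
..BWB...
..BWW...
.B......
........
........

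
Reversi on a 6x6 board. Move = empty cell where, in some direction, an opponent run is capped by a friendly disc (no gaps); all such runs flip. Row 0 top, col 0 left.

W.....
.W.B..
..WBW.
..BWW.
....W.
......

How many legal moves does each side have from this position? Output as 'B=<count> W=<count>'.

Answer: B=7 W=6

Derivation:
-- B to move --
(0,1): no bracket -> illegal
(0,2): no bracket -> illegal
(1,0): no bracket -> illegal
(1,2): flips 1 -> legal
(1,4): no bracket -> illegal
(1,5): no bracket -> illegal
(2,0): no bracket -> illegal
(2,1): flips 1 -> legal
(2,5): flips 1 -> legal
(3,1): flips 1 -> legal
(3,5): flips 3 -> legal
(4,2): no bracket -> illegal
(4,3): flips 1 -> legal
(4,5): flips 1 -> legal
(5,3): no bracket -> illegal
(5,4): no bracket -> illegal
(5,5): no bracket -> illegal
B mobility = 7
-- W to move --
(0,2): flips 1 -> legal
(0,3): flips 2 -> legal
(0,4): flips 1 -> legal
(1,2): flips 1 -> legal
(1,4): no bracket -> illegal
(2,1): no bracket -> illegal
(3,1): flips 1 -> legal
(4,1): no bracket -> illegal
(4,2): flips 1 -> legal
(4,3): no bracket -> illegal
W mobility = 6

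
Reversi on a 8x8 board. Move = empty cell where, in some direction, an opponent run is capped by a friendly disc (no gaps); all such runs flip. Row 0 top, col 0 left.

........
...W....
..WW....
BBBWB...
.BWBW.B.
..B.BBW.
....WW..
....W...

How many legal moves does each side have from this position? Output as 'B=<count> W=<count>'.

-- B to move --
(0,2): no bracket -> illegal
(0,3): flips 3 -> legal
(0,4): flips 2 -> legal
(1,1): flips 3 -> legal
(1,2): flips 2 -> legal
(1,4): flips 1 -> legal
(2,1): no bracket -> illegal
(2,4): no bracket -> illegal
(3,5): no bracket -> illegal
(4,5): flips 1 -> legal
(4,7): no bracket -> illegal
(5,1): no bracket -> illegal
(5,3): flips 1 -> legal
(5,7): flips 1 -> legal
(6,3): no bracket -> illegal
(6,6): flips 1 -> legal
(6,7): no bracket -> illegal
(7,3): flips 1 -> legal
(7,5): flips 1 -> legal
(7,6): flips 1 -> legal
B mobility = 12
-- W to move --
(2,0): flips 1 -> legal
(2,1): flips 3 -> legal
(2,4): flips 1 -> legal
(2,5): no bracket -> illegal
(3,5): flips 1 -> legal
(3,6): flips 1 -> legal
(3,7): flips 2 -> legal
(4,0): flips 2 -> legal
(4,5): flips 2 -> legal
(4,7): no bracket -> illegal
(5,0): flips 2 -> legal
(5,1): no bracket -> illegal
(5,3): flips 3 -> legal
(5,7): no bracket -> illegal
(6,1): no bracket -> illegal
(6,2): flips 1 -> legal
(6,3): no bracket -> illegal
(6,6): flips 1 -> legal
W mobility = 12

Answer: B=12 W=12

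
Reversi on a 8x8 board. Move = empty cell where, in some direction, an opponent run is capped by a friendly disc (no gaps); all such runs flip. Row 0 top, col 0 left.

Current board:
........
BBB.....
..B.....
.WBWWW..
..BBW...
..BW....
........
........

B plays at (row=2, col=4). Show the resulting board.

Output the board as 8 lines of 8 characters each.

Answer: ........
BBB.....
..B.B...
.WBBWW..
..BBW...
..BW....
........
........

Derivation:
Place B at (2,4); scan 8 dirs for brackets.
Dir NW: first cell '.' (not opp) -> no flip
Dir N: first cell '.' (not opp) -> no flip
Dir NE: first cell '.' (not opp) -> no flip
Dir W: first cell '.' (not opp) -> no flip
Dir E: first cell '.' (not opp) -> no flip
Dir SW: opp run (3,3) capped by B -> flip
Dir S: opp run (3,4) (4,4), next='.' -> no flip
Dir SE: opp run (3,5), next='.' -> no flip
All flips: (3,3)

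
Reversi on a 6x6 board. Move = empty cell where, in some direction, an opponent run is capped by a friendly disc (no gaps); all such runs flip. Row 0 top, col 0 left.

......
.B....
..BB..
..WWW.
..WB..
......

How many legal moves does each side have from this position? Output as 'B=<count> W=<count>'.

-- B to move --
(2,1): flips 1 -> legal
(2,4): no bracket -> illegal
(2,5): flips 1 -> legal
(3,1): no bracket -> illegal
(3,5): no bracket -> illegal
(4,1): flips 2 -> legal
(4,4): flips 1 -> legal
(4,5): flips 1 -> legal
(5,1): no bracket -> illegal
(5,2): flips 2 -> legal
(5,3): no bracket -> illegal
B mobility = 6
-- W to move --
(0,0): flips 2 -> legal
(0,1): no bracket -> illegal
(0,2): no bracket -> illegal
(1,0): no bracket -> illegal
(1,2): flips 2 -> legal
(1,3): flips 1 -> legal
(1,4): flips 1 -> legal
(2,0): no bracket -> illegal
(2,1): no bracket -> illegal
(2,4): no bracket -> illegal
(3,1): no bracket -> illegal
(4,4): flips 1 -> legal
(5,2): flips 1 -> legal
(5,3): flips 1 -> legal
(5,4): flips 1 -> legal
W mobility = 8

Answer: B=6 W=8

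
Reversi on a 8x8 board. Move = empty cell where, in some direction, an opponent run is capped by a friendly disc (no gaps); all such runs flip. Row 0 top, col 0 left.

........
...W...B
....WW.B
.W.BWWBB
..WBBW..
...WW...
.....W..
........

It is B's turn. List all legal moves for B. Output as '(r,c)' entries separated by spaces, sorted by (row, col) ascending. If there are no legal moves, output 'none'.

Answer: (1,4) (1,5) (1,6) (2,6) (4,1) (4,6) (5,1) (6,2) (6,3) (6,4) (7,6)

Derivation:
(0,2): no bracket -> illegal
(0,3): no bracket -> illegal
(0,4): no bracket -> illegal
(1,2): no bracket -> illegal
(1,4): flips 3 -> legal
(1,5): flips 1 -> legal
(1,6): flips 2 -> legal
(2,0): no bracket -> illegal
(2,1): no bracket -> illegal
(2,2): no bracket -> illegal
(2,3): no bracket -> illegal
(2,6): flips 1 -> legal
(3,0): no bracket -> illegal
(3,2): no bracket -> illegal
(4,0): no bracket -> illegal
(4,1): flips 1 -> legal
(4,6): flips 1 -> legal
(5,1): flips 1 -> legal
(5,2): no bracket -> illegal
(5,5): no bracket -> illegal
(5,6): no bracket -> illegal
(6,2): flips 1 -> legal
(6,3): flips 3 -> legal
(6,4): flips 1 -> legal
(6,6): no bracket -> illegal
(7,4): no bracket -> illegal
(7,5): no bracket -> illegal
(7,6): flips 2 -> legal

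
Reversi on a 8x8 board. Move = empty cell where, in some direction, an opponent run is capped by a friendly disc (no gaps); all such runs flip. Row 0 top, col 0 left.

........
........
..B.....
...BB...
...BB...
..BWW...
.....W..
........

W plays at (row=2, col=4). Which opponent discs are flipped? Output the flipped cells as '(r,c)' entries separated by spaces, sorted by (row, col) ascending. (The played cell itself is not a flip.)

Answer: (3,4) (4,4)

Derivation:
Dir NW: first cell '.' (not opp) -> no flip
Dir N: first cell '.' (not opp) -> no flip
Dir NE: first cell '.' (not opp) -> no flip
Dir W: first cell '.' (not opp) -> no flip
Dir E: first cell '.' (not opp) -> no flip
Dir SW: opp run (3,3), next='.' -> no flip
Dir S: opp run (3,4) (4,4) capped by W -> flip
Dir SE: first cell '.' (not opp) -> no flip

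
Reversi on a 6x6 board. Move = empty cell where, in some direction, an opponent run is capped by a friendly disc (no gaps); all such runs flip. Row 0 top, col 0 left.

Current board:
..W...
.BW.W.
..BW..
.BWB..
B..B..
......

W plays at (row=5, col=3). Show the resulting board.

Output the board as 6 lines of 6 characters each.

Place W at (5,3); scan 8 dirs for brackets.
Dir NW: first cell '.' (not opp) -> no flip
Dir N: opp run (4,3) (3,3) capped by W -> flip
Dir NE: first cell '.' (not opp) -> no flip
Dir W: first cell '.' (not opp) -> no flip
Dir E: first cell '.' (not opp) -> no flip
Dir SW: edge -> no flip
Dir S: edge -> no flip
Dir SE: edge -> no flip
All flips: (3,3) (4,3)

Answer: ..W...
.BW.W.
..BW..
.BWW..
B..W..
...W..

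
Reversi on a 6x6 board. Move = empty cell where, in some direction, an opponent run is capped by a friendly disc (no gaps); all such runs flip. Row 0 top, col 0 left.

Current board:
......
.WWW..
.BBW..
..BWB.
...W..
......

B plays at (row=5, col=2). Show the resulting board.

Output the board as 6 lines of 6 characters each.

Answer: ......
.WWW..
.BBW..
..BWB.
...B..
..B...

Derivation:
Place B at (5,2); scan 8 dirs for brackets.
Dir NW: first cell '.' (not opp) -> no flip
Dir N: first cell '.' (not opp) -> no flip
Dir NE: opp run (4,3) capped by B -> flip
Dir W: first cell '.' (not opp) -> no flip
Dir E: first cell '.' (not opp) -> no flip
Dir SW: edge -> no flip
Dir S: edge -> no flip
Dir SE: edge -> no flip
All flips: (4,3)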